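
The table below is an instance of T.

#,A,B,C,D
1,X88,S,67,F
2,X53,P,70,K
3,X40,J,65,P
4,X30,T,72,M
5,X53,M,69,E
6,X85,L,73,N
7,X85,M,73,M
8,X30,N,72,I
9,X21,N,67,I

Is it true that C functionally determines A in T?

No

C=67: rows 1, 9 → A takes values {X88, X21} — violation
C=70: row 2 → A = X53 ✓
C=65: row 3 → A = X40 ✓
C=72: rows 4, 8 → A = X30, X30 ✓
C=69: row 5 → A = X53 ✓
C=73: rows 6, 7 → A = X85, X85 ✓
Two rows agree on C but differ on A, so C → A does not hold.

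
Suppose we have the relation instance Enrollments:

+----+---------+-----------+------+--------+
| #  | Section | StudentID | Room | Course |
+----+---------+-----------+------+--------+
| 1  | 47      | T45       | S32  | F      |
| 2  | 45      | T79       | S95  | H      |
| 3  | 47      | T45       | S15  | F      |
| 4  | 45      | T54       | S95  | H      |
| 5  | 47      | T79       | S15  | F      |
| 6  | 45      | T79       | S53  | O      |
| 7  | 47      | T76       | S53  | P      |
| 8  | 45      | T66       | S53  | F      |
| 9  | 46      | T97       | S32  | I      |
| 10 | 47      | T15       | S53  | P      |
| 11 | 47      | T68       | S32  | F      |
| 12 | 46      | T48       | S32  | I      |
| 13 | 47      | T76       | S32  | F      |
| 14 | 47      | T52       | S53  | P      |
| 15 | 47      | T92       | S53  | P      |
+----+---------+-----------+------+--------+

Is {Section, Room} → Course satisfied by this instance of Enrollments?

No

(Section=47, Room=S32): rows 1, 11, 13 → Course = F, F, F ✓
(Section=45, Room=S95): rows 2, 4 → Course = H, H ✓
(Section=47, Room=S15): rows 3, 5 → Course = F, F ✓
(Section=45, Room=S53): rows 6, 8 → Course takes values {O, F} — violation
(Section=47, Room=S53): rows 7, 10, 14, 15 → Course = P, P, P, P ✓
(Section=46, Room=S32): rows 9, 12 → Course = I, I ✓
Two rows agree on {Section, Room} but differ on Course, so {Section, Room} → Course does not hold.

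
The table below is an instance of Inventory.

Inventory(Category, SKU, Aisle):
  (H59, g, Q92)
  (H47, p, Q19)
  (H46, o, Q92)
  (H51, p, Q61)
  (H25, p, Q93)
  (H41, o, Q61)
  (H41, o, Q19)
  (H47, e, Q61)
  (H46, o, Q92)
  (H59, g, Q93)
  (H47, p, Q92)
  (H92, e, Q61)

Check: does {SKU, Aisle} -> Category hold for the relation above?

(SKU=g, Aisle=Q92): 1 row → Category = H59 ✓
(SKU=p, Aisle=Q19): 1 row → Category = H47 ✓
(SKU=o, Aisle=Q92): 2 rows → Category = H46, H46 ✓
(SKU=p, Aisle=Q61): 1 row → Category = H51 ✓
(SKU=p, Aisle=Q93): 1 row → Category = H25 ✓
(SKU=o, Aisle=Q61): 1 row → Category = H41 ✓
(SKU=o, Aisle=Q19): 1 row → Category = H41 ✓
(SKU=e, Aisle=Q61): 2 rows → Category takes values {H47, H92} — violation
(SKU=g, Aisle=Q93): 1 row → Category = H59 ✓
(SKU=p, Aisle=Q92): 1 row → Category = H47 ✓
Two rows agree on {SKU, Aisle} but differ on Category, so {SKU, Aisle} -> Category does not hold.

No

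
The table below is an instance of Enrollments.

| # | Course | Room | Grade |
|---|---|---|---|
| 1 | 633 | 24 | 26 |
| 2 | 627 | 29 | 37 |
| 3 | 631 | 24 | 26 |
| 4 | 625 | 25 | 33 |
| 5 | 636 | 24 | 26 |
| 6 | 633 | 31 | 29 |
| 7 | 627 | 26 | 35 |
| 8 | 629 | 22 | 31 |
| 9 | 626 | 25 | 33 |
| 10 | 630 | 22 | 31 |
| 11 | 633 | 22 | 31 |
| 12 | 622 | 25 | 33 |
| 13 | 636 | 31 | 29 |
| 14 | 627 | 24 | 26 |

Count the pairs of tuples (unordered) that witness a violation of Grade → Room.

0

Grade=26: all 4 rows agree on Room — 0 pairs.
Grade=33: all 3 rows agree on Room — 0 pairs.
Grade=29: all 2 rows agree on Room — 0 pairs.
Grade=31: all 3 rows agree on Room — 0 pairs.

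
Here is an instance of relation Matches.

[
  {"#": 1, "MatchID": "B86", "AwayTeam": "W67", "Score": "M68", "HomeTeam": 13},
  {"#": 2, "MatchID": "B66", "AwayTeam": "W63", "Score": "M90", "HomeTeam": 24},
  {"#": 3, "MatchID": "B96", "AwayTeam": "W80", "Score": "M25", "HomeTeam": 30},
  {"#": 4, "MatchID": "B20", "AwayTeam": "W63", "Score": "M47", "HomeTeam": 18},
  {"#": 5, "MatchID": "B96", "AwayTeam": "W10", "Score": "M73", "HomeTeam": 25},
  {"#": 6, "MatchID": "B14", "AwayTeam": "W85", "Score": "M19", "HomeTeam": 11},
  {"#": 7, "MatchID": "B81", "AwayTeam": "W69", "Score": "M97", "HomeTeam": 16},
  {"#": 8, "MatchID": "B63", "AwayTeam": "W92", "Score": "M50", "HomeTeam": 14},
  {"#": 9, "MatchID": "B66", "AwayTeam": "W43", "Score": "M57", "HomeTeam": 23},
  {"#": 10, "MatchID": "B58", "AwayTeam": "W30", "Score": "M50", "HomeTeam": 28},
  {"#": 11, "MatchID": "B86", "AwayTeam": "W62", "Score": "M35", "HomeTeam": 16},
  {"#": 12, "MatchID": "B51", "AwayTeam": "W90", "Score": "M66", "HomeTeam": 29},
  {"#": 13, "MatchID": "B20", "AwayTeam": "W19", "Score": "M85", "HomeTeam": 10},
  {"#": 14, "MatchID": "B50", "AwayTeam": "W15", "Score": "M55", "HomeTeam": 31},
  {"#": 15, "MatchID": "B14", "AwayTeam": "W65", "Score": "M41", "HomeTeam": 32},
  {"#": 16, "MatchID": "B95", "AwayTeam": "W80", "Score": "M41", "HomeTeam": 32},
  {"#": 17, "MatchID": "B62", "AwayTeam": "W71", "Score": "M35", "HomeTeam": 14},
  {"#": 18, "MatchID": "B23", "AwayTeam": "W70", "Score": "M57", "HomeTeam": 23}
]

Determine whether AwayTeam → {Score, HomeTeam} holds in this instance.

No

AwayTeam=W67: row 1 → {Score,HomeTeam} = (M68, 13) ✓
AwayTeam=W63: rows 2, 4 → {Score,HomeTeam} takes values {(M90, 24), (M47, 18)} — violation
AwayTeam=W80: rows 3, 16 → {Score,HomeTeam} takes values {(M25, 30), (M41, 32)} — violation
AwayTeam=W10: row 5 → {Score,HomeTeam} = (M73, 25) ✓
AwayTeam=W85: row 6 → {Score,HomeTeam} = (M19, 11) ✓
AwayTeam=W69: row 7 → {Score,HomeTeam} = (M97, 16) ✓
AwayTeam=W92: row 8 → {Score,HomeTeam} = (M50, 14) ✓
AwayTeam=W43: row 9 → {Score,HomeTeam} = (M57, 23) ✓
AwayTeam=W30: row 10 → {Score,HomeTeam} = (M50, 28) ✓
AwayTeam=W62: row 11 → {Score,HomeTeam} = (M35, 16) ✓
AwayTeam=W90: row 12 → {Score,HomeTeam} = (M66, 29) ✓
AwayTeam=W19: row 13 → {Score,HomeTeam} = (M85, 10) ✓
AwayTeam=W15: row 14 → {Score,HomeTeam} = (M55, 31) ✓
AwayTeam=W65: row 15 → {Score,HomeTeam} = (M41, 32) ✓
AwayTeam=W71: row 17 → {Score,HomeTeam} = (M35, 14) ✓
AwayTeam=W70: row 18 → {Score,HomeTeam} = (M57, 23) ✓
Two rows agree on AwayTeam but differ on {Score, HomeTeam}, so AwayTeam → {Score, HomeTeam} does not hold.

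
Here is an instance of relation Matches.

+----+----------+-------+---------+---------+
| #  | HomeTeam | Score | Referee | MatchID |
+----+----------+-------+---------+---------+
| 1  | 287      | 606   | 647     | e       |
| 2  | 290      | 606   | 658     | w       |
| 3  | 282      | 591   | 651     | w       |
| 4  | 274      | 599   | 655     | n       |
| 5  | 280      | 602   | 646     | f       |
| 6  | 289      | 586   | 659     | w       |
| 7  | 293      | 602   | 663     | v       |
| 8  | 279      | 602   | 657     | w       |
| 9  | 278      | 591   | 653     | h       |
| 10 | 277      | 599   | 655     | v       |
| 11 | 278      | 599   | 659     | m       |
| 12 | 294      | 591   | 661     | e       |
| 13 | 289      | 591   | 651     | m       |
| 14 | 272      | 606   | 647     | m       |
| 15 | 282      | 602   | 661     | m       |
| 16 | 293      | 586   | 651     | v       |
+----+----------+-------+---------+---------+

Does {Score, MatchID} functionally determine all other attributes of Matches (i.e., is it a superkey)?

Yes

All 16 rows have distinct {Score, MatchID} values, so {Score, MatchID} → (all attributes) holds and {Score, MatchID} is a superkey.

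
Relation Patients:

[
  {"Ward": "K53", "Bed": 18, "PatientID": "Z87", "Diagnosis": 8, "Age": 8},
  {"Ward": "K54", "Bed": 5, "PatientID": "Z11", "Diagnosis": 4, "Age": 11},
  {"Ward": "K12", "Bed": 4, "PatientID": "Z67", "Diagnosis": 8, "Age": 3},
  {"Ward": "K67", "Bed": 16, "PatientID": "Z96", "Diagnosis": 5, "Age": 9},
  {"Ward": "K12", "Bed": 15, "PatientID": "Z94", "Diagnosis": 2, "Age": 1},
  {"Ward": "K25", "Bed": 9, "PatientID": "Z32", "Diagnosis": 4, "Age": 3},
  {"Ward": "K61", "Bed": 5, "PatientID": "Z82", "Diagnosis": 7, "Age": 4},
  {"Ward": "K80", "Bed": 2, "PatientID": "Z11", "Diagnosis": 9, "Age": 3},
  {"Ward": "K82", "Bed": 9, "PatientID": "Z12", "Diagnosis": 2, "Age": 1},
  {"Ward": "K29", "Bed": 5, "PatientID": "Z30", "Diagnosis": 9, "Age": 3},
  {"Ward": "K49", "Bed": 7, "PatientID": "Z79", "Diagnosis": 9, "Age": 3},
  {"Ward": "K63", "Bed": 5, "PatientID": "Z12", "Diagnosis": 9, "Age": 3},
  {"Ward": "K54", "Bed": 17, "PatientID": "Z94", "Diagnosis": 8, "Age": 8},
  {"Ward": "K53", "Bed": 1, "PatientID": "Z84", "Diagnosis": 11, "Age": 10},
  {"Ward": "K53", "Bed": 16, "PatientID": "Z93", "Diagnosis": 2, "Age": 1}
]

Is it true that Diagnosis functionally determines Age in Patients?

Diagnosis=8: 3 rows → Age takes values {8, 3} — violation
Diagnosis=4: 2 rows → Age takes values {11, 3} — violation
Diagnosis=5: 1 row → Age = 9 ✓
Diagnosis=2: 3 rows → Age = 1, 1, 1 ✓
Diagnosis=7: 1 row → Age = 4 ✓
Diagnosis=9: 4 rows → Age = 3, 3, 3, 3 ✓
Diagnosis=11: 1 row → Age = 10 ✓
Two rows agree on Diagnosis but differ on Age, so Diagnosis → Age does not hold.

No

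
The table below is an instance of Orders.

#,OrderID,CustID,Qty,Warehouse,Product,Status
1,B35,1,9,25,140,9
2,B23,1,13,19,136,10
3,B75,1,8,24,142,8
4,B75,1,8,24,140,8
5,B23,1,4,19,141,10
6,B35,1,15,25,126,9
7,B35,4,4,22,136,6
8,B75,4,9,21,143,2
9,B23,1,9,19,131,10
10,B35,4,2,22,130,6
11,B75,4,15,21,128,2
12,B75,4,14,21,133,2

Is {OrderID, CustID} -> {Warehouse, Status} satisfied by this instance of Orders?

Yes

(OrderID=B35, CustID=1): rows 1, 6 → {Warehouse,Status} = (25, 9), (25, 9) ✓
(OrderID=B23, CustID=1): rows 2, 5, 9 → {Warehouse,Status} = (19, 10), (19, 10), (19, 10) ✓
(OrderID=B75, CustID=1): rows 3, 4 → {Warehouse,Status} = (24, 8), (24, 8) ✓
(OrderID=B35, CustID=4): rows 7, 10 → {Warehouse,Status} = (22, 6), (22, 6) ✓
(OrderID=B75, CustID=4): rows 8, 11, 12 → {Warehouse,Status} = (21, 2), (21, 2), (21, 2) ✓
Every {OrderID, CustID} value is associated with a single {Warehouse, Status} value, so {OrderID, CustID} -> {Warehouse, Status} holds.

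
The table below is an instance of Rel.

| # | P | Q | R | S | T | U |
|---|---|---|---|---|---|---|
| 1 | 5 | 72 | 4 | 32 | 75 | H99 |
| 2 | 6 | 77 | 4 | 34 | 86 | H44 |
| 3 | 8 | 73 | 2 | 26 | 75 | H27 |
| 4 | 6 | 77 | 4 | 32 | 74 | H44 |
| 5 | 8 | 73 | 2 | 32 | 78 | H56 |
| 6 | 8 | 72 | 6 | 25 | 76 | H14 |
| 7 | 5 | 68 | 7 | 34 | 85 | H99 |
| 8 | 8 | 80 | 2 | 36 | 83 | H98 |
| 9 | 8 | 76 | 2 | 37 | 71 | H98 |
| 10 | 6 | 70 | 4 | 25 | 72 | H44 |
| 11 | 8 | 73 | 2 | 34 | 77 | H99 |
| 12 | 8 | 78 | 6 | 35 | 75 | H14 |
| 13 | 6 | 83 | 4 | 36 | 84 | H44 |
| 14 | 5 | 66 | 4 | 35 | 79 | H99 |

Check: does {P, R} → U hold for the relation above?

(P=5, R=4): rows 1, 14 → U = H99, H99 ✓
(P=6, R=4): rows 2, 4, 10, 13 → U = H44, H44, H44, H44 ✓
(P=8, R=2): rows 3, 5, 8, 9, 11 → U takes values {H27, H56, H98, H99} — violation
(P=8, R=6): rows 6, 12 → U = H14, H14 ✓
(P=5, R=7): row 7 → U = H99 ✓
Two rows agree on {P, R} but differ on U, so {P, R} → U does not hold.

No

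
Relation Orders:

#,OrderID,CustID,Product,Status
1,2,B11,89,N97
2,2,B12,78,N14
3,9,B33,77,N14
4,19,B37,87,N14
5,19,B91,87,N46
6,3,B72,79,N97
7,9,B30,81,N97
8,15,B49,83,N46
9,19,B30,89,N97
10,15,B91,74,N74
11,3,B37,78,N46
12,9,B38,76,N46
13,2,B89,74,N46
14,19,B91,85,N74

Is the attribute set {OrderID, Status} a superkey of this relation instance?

Yes

All 14 rows have distinct {OrderID, Status} values, so {OrderID, Status} → (all attributes) holds and {OrderID, Status} is a superkey.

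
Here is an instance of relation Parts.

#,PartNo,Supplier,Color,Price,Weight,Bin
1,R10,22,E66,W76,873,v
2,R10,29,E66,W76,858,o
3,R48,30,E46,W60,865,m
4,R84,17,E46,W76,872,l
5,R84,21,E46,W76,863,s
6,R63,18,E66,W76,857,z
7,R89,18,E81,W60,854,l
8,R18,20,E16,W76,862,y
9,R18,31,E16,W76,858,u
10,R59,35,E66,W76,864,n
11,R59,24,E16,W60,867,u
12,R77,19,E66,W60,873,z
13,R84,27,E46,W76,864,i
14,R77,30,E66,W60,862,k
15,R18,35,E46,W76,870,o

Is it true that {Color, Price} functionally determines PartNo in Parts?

(Color=E66, Price=W76): rows 1, 2, 6, 10 → PartNo takes values {R10, R63, R59} — violation
(Color=E46, Price=W60): row 3 → PartNo = R48 ✓
(Color=E46, Price=W76): rows 4, 5, 13, 15 → PartNo takes values {R84, R18} — violation
(Color=E81, Price=W60): row 7 → PartNo = R89 ✓
(Color=E16, Price=W76): rows 8, 9 → PartNo = R18, R18 ✓
(Color=E16, Price=W60): row 11 → PartNo = R59 ✓
(Color=E66, Price=W60): rows 12, 14 → PartNo = R77, R77 ✓
Two rows agree on {Color, Price} but differ on PartNo, so {Color, Price} → PartNo does not hold.

No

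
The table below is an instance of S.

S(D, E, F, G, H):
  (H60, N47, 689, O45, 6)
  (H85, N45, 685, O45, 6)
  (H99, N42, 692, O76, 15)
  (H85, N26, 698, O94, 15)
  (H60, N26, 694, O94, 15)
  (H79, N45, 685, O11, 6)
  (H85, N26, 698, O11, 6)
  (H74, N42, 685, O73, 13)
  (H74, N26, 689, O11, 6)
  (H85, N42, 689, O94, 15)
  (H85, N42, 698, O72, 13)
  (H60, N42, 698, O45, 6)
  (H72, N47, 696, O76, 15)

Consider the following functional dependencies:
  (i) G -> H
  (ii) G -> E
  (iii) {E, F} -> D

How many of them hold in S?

1

(i) G -> H: every LHS value maps to a single RHS value — holds.
(ii) G -> E: G=O45: 3 rows → E takes values {N47, N45, N42} — violation; G=O76: 2 rows → E takes values {N42, N47} — violation; G=O94: 3 rows → E takes values {N26, N42} — violation; G=O11: 3 rows → E takes values {N45, N26} — violation — fails.
(iii) {E, F} -> D: (E=N45, F=685): 2 rows → D takes values {H85, H79} — violation; (E=N42, F=698): 2 rows → D takes values {H85, H60} — violation — fails.
1 of the 3 dependencies holds.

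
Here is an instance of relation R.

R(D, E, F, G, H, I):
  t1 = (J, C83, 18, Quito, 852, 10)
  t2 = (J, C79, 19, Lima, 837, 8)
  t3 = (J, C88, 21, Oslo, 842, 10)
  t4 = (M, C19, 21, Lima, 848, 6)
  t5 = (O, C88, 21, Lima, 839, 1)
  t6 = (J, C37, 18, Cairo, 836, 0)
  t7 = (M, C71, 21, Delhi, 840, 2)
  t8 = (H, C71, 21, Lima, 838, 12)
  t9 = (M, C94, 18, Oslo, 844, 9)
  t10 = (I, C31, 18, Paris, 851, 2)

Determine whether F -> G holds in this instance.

F=18: rows 1, 6, 9, 10 → G takes values {Quito, Cairo, Oslo, Paris} — violation
F=19: row 2 → G = Lima ✓
F=21: rows 3, 4, 5, 7, 8 → G takes values {Oslo, Lima, Delhi} — violation
Two rows agree on F but differ on G, so F -> G does not hold.

No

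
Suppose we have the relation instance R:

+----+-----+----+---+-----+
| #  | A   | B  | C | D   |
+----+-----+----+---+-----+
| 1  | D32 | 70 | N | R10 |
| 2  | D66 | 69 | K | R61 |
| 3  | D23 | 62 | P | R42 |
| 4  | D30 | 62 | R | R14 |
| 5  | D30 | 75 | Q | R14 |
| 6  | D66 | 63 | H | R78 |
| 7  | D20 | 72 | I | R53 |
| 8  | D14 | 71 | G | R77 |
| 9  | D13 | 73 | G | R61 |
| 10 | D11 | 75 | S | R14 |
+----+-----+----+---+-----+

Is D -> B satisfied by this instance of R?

No

D=R10: row 1 → B = 70 ✓
D=R61: rows 2, 9 → B takes values {69, 73} — violation
D=R42: row 3 → B = 62 ✓
D=R14: rows 4, 5, 10 → B takes values {62, 75} — violation
D=R78: row 6 → B = 63 ✓
D=R53: row 7 → B = 72 ✓
D=R77: row 8 → B = 71 ✓
Two rows agree on D but differ on B, so D -> B does not hold.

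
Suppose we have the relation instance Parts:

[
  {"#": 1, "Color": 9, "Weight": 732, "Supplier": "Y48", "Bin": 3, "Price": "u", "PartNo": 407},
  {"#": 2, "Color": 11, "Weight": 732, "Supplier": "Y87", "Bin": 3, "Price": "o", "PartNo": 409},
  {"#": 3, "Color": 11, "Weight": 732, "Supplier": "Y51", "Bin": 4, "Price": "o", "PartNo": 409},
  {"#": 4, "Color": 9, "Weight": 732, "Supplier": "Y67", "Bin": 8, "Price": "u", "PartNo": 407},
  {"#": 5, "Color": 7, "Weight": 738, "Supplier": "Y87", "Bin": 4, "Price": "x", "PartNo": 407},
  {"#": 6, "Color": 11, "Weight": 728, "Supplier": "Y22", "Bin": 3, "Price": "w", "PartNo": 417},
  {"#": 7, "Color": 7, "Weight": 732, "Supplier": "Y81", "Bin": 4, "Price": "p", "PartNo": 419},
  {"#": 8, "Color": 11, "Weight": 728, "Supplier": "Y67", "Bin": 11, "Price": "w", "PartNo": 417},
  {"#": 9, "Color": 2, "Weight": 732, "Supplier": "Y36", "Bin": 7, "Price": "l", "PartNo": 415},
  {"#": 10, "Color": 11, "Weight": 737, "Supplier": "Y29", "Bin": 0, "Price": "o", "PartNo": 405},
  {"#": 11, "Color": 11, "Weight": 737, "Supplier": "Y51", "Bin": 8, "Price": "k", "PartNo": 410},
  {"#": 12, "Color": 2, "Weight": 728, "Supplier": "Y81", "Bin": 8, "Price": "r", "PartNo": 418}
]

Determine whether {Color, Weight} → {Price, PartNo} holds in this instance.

No

(Color=9, Weight=732): rows 1, 4 → {Price,PartNo} = (u, 407), (u, 407) ✓
(Color=11, Weight=732): rows 2, 3 → {Price,PartNo} = (o, 409), (o, 409) ✓
(Color=7, Weight=738): row 5 → {Price,PartNo} = (x, 407) ✓
(Color=11, Weight=728): rows 6, 8 → {Price,PartNo} = (w, 417), (w, 417) ✓
(Color=7, Weight=732): row 7 → {Price,PartNo} = (p, 419) ✓
(Color=2, Weight=732): row 9 → {Price,PartNo} = (l, 415) ✓
(Color=11, Weight=737): rows 10, 11 → {Price,PartNo} takes values {(o, 405), (k, 410)} — violation
(Color=2, Weight=728): row 12 → {Price,PartNo} = (r, 418) ✓
Two rows agree on {Color, Weight} but differ on {Price, PartNo}, so {Color, Weight} → {Price, PartNo} does not hold.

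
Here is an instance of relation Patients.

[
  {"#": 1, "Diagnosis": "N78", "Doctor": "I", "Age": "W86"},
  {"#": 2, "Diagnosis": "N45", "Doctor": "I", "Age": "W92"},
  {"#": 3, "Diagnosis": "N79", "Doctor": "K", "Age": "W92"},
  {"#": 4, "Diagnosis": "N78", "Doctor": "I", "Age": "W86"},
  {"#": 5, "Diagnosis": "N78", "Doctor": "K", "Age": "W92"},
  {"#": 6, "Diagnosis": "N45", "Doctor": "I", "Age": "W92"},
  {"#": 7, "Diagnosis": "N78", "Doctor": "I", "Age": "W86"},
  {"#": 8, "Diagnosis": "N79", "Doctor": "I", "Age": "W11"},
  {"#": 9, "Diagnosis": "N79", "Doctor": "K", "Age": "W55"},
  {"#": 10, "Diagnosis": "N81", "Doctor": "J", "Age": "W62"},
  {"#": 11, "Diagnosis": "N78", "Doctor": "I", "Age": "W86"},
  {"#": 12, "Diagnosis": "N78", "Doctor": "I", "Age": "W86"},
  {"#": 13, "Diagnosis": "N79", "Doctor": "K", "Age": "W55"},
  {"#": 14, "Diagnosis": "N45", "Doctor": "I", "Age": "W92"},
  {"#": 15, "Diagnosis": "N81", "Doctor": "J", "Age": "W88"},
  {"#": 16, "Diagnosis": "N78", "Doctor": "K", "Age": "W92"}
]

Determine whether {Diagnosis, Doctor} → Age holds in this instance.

(Diagnosis=N78, Doctor=I): rows 1, 4, 7, 11, 12 → Age = W86, W86, W86, W86, W86 ✓
(Diagnosis=N45, Doctor=I): rows 2, 6, 14 → Age = W92, W92, W92 ✓
(Diagnosis=N79, Doctor=K): rows 3, 9, 13 → Age takes values {W92, W55} — violation
(Diagnosis=N78, Doctor=K): rows 5, 16 → Age = W92, W92 ✓
(Diagnosis=N79, Doctor=I): row 8 → Age = W11 ✓
(Diagnosis=N81, Doctor=J): rows 10, 15 → Age takes values {W62, W88} — violation
Two rows agree on {Diagnosis, Doctor} but differ on Age, so {Diagnosis, Doctor} → Age does not hold.

No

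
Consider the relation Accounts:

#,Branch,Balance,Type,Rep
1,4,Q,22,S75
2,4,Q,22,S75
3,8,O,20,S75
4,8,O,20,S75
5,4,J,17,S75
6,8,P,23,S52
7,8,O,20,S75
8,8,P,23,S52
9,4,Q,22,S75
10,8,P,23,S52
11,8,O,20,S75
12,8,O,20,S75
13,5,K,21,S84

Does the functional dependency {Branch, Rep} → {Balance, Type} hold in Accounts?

No

(Branch=4, Rep=S75): rows 1, 2, 5, 9 → {Balance,Type} takes values {(Q, 22), (J, 17)} — violation
(Branch=8, Rep=S75): rows 3, 4, 7, 11, 12 → {Balance,Type} = (O, 20), (O, 20), (O, 20), (O, 20), (O, 20) ✓
(Branch=8, Rep=S52): rows 6, 8, 10 → {Balance,Type} = (P, 23), (P, 23), (P, 23) ✓
(Branch=5, Rep=S84): row 13 → {Balance,Type} = (K, 21) ✓
Two rows agree on {Branch, Rep} but differ on {Balance, Type}, so {Branch, Rep} → {Balance, Type} does not hold.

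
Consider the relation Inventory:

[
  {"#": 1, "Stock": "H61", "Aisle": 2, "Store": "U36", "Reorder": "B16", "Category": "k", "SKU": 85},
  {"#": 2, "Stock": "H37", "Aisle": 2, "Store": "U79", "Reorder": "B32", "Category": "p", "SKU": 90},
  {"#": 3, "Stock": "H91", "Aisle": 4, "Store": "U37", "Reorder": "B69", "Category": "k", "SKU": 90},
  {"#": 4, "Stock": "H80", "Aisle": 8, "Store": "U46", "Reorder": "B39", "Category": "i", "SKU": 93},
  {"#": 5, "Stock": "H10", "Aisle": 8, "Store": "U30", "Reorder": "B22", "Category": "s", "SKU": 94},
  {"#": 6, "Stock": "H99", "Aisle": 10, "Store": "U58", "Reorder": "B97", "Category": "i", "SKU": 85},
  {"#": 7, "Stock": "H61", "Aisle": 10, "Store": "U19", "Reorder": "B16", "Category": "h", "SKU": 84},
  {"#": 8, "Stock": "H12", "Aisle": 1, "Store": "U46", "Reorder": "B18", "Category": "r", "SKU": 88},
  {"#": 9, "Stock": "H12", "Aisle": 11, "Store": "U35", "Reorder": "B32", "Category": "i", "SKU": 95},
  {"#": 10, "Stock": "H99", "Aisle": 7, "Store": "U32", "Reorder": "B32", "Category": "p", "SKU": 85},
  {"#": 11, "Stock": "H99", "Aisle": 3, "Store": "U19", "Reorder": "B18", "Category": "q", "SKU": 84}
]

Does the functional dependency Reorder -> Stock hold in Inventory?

Reorder=B16: rows 1, 7 → Stock = H61, H61 ✓
Reorder=B32: rows 2, 9, 10 → Stock takes values {H37, H12, H99} — violation
Reorder=B69: row 3 → Stock = H91 ✓
Reorder=B39: row 4 → Stock = H80 ✓
Reorder=B22: row 5 → Stock = H10 ✓
Reorder=B97: row 6 → Stock = H99 ✓
Reorder=B18: rows 8, 11 → Stock takes values {H12, H99} — violation
Two rows agree on Reorder but differ on Stock, so Reorder -> Stock does not hold.

No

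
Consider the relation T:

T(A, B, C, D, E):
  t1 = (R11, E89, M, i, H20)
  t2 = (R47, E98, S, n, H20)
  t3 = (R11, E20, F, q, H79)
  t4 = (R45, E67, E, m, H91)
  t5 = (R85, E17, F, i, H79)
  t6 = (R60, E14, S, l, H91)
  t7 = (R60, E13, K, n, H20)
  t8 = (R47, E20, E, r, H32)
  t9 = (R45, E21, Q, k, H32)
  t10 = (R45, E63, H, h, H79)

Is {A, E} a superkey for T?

All 10 rows have distinct {A, E} values, so {A, E} → (all attributes) holds and {A, E} is a superkey.

Yes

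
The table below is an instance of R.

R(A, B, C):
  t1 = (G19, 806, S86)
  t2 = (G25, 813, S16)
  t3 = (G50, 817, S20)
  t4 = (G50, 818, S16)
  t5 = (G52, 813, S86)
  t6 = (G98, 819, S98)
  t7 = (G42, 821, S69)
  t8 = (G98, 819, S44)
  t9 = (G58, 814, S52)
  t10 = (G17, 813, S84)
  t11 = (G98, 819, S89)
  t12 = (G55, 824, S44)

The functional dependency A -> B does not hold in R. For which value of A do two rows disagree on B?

G50

A=G19: row 1 → B = 806 ✓
A=G25: row 2 → B = 813 ✓
A=G50: rows 3, 4 → B takes values {817, 818} — violation
A=G52: row 5 → B = 813 ✓
A=G98: rows 6, 8, 11 → B = 819, 819, 819 ✓
A=G42: row 7 → B = 821 ✓
A=G58: row 9 → B = 814 ✓
A=G17: row 10 → B = 813 ✓
A=G55: row 12 → B = 824 ✓
The only A value with inconsistent B is A=G50.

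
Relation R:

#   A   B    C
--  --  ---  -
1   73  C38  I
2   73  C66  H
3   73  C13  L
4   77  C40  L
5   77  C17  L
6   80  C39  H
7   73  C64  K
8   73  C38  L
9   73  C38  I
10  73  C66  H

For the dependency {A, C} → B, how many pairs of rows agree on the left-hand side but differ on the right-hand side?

(A=73, C=I): all 2 rows agree on B — 0 pairs.
(A=73, C=H): all 2 rows agree on B — 0 pairs.
(A=73, C=L): violating pairs (3,8) — 1 pair.
(A=77, C=L): violating pairs (4,5) — 1 pair.

2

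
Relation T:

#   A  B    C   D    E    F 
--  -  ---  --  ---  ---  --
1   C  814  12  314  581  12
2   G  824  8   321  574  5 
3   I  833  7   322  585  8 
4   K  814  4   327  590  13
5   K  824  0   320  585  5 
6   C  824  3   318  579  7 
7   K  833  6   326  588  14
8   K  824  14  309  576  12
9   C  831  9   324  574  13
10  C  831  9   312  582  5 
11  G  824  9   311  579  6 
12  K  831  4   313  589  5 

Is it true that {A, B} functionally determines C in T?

No

(A=C, B=814): row 1 → C = 12 ✓
(A=G, B=824): rows 2, 11 → C takes values {8, 9} — violation
(A=I, B=833): row 3 → C = 7 ✓
(A=K, B=814): row 4 → C = 4 ✓
(A=K, B=824): rows 5, 8 → C takes values {0, 14} — violation
(A=C, B=824): row 6 → C = 3 ✓
(A=K, B=833): row 7 → C = 6 ✓
(A=C, B=831): rows 9, 10 → C = 9, 9 ✓
(A=K, B=831): row 12 → C = 4 ✓
Two rows agree on {A, B} but differ on C, so {A, B} -> C does not hold.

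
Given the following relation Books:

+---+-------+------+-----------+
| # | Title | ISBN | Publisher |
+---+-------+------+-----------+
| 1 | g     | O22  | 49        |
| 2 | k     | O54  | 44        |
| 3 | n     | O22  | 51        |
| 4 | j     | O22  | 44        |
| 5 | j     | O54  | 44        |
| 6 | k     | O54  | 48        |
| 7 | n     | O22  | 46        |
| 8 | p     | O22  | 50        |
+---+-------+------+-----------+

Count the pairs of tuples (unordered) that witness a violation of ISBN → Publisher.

12

ISBN=O22: violating pairs (1,3), (1,4), (1,7), (1,8), (3,4), (3,7), (3,8), (4,7), (4,8), (7,8) — 10 pairs.
ISBN=O54: violating pairs (2,6), (5,6) — 2 pairs.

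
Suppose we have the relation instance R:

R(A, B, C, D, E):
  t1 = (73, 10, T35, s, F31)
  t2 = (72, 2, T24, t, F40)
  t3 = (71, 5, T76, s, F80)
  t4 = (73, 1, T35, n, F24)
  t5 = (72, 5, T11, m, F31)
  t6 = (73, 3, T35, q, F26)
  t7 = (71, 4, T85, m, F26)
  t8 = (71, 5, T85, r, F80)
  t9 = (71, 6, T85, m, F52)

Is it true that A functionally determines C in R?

A=73: rows 1, 4, 6 → C = T35, T35, T35 ✓
A=72: rows 2, 5 → C takes values {T24, T11} — violation
A=71: rows 3, 7, 8, 9 → C takes values {T76, T85} — violation
Two rows agree on A but differ on C, so A -> C does not hold.

No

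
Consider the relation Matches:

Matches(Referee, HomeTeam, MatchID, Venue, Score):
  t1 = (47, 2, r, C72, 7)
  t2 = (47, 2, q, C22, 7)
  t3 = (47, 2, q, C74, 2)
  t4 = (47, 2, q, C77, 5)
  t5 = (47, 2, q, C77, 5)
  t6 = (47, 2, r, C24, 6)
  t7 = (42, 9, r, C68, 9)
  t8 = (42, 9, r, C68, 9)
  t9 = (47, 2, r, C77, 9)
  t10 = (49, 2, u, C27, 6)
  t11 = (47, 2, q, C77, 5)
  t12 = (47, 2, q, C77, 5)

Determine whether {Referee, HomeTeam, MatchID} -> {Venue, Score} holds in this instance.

(Referee=47, HomeTeam=2, MatchID=r): rows 1, 6, 9 → {Venue,Score} takes values {(C72, 7), (C24, 6), (C77, 9)} — violation
(Referee=47, HomeTeam=2, MatchID=q): rows 2, 3, 4, 5, 11, 12 → {Venue,Score} takes values {(C22, 7), (C74, 2), (C77, 5)} — violation
(Referee=42, HomeTeam=9, MatchID=r): rows 7, 8 → {Venue,Score} = (C68, 9), (C68, 9) ✓
(Referee=49, HomeTeam=2, MatchID=u): row 10 → {Venue,Score} = (C27, 6) ✓
Two rows agree on {Referee, HomeTeam, MatchID} but differ on {Venue, Score}, so {Referee, HomeTeam, MatchID} -> {Venue, Score} does not hold.

No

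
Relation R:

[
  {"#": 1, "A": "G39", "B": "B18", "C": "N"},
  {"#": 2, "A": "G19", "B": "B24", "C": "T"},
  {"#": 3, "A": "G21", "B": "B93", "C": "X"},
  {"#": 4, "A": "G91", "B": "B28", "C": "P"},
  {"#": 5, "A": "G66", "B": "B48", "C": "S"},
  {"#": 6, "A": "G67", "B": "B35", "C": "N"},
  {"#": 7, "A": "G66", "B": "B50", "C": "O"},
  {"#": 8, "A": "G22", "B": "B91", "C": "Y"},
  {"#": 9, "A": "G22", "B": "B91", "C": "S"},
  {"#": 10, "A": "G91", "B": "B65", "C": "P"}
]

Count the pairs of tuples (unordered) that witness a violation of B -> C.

1

B=B91: violating pairs (8,9) — 1 pair.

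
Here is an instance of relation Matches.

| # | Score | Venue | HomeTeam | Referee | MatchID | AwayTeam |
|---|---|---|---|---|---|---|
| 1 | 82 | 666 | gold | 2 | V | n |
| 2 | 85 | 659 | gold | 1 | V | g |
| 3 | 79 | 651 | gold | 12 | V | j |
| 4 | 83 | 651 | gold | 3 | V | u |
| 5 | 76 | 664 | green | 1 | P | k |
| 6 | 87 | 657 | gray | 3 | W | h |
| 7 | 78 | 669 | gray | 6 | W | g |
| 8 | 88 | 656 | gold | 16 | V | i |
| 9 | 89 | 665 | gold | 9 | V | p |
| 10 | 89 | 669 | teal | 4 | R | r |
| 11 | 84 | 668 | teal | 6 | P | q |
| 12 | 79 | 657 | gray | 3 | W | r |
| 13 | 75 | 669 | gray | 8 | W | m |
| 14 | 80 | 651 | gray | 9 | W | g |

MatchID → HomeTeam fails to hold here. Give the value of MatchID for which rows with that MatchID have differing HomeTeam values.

MatchID=V: rows 1, 2, 3, 4, 8, 9 → HomeTeam = gold, gold, gold, gold, gold, gold ✓
MatchID=P: rows 5, 11 → HomeTeam takes values {green, teal} — violation
MatchID=W: rows 6, 7, 12, 13, 14 → HomeTeam = gray, gray, gray, gray, gray ✓
MatchID=R: row 10 → HomeTeam = teal ✓
The only MatchID value with inconsistent HomeTeam is MatchID=P.

P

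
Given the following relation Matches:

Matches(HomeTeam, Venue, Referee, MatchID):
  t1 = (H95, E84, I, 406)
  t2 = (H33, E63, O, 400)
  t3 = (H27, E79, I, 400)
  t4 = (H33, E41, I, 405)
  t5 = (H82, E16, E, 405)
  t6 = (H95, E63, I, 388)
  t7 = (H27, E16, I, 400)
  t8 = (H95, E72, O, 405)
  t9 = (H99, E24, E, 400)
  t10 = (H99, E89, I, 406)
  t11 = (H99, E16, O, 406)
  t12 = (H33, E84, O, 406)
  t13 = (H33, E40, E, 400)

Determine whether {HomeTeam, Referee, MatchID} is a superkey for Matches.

Rows 3 and 7 have the same {HomeTeam, Referee, MatchID} value (HomeTeam=H27, Referee=I, MatchID=400) but are distinct tuples, so {HomeTeam, Referee, MatchID} does not determine every attribute — not a superkey.

No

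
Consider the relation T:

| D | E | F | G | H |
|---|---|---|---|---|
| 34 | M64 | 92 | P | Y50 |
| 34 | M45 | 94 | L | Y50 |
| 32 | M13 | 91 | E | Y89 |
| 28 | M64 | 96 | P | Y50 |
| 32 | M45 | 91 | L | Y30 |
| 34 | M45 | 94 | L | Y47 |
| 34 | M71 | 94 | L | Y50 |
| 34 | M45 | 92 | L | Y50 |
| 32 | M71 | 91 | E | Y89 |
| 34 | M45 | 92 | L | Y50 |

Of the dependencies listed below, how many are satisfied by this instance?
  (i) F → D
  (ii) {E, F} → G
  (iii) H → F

2

(i) F → D: every LHS value maps to a single RHS value — holds.
(ii) {E, F} → G: every LHS value maps to a single RHS value — holds.
(iii) H → F: H=Y50: 6 rows → F takes values {92, 94, 96} — violation — fails.
2 of the 3 dependencies hold.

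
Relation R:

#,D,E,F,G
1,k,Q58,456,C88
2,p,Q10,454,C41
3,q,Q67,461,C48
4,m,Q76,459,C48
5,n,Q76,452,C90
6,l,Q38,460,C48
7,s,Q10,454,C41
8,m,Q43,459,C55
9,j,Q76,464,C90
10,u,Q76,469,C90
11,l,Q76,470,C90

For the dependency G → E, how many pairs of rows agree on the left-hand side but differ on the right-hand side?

G=C41: all 2 rows agree on E — 0 pairs.
G=C48: violating pairs (3,4), (3,6), (4,6) — 3 pairs.
G=C90: all 4 rows agree on E — 0 pairs.

3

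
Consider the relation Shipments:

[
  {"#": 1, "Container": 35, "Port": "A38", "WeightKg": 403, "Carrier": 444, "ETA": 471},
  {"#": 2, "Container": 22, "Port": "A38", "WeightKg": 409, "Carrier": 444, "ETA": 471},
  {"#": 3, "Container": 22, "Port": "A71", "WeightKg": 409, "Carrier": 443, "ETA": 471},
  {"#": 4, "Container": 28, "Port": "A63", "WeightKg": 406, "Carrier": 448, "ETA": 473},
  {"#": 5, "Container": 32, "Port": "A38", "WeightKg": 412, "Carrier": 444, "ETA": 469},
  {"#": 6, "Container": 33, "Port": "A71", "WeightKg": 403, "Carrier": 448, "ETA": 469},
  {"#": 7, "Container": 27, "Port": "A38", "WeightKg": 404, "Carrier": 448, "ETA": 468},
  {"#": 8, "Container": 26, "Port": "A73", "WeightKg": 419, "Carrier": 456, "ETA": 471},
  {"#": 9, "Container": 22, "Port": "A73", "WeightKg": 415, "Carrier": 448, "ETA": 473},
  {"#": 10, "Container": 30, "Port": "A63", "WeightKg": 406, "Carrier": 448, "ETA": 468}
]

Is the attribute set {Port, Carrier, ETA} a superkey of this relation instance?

No

Rows 1 and 2 have the same {Port, Carrier, ETA} value (Port=A38, Carrier=444, ETA=471) but are distinct tuples, so {Port, Carrier, ETA} does not determine every attribute — not a superkey.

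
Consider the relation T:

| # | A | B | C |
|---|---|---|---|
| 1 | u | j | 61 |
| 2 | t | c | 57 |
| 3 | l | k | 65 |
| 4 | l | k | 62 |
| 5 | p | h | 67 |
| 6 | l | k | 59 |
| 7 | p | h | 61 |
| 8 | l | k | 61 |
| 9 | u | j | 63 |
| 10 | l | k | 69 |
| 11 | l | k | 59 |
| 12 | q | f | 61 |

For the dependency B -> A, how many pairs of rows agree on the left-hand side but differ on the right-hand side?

0

B=j: all 2 rows agree on A — 0 pairs.
B=k: all 6 rows agree on A — 0 pairs.
B=h: all 2 rows agree on A — 0 pairs.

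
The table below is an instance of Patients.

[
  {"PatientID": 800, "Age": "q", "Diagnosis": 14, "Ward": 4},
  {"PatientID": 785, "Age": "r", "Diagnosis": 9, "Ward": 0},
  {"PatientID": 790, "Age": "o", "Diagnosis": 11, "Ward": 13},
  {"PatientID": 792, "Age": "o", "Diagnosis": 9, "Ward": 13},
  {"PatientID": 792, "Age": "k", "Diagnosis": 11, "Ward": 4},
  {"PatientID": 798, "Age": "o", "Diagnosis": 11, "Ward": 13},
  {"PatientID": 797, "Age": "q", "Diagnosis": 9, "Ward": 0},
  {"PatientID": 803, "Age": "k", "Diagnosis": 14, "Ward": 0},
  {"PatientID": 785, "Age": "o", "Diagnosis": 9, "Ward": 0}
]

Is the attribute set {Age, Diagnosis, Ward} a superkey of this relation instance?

No

Two distinct rows share (Age=o, Diagnosis=11, Ward=13), so {Age, Diagnosis, Ward} does not determine every attribute — not a superkey.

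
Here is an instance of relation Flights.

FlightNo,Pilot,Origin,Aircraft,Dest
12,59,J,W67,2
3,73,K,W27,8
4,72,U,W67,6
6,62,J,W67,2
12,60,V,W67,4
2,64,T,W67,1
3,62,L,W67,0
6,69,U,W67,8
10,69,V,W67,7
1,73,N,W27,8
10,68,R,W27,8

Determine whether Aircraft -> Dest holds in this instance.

No

Aircraft=W67: 8 rows → Dest takes values {2, 6, 4, 1, 0, 8, 7} — violation
Aircraft=W27: 3 rows → Dest = 8, 8, 8 ✓
Two rows agree on Aircraft but differ on Dest, so Aircraft -> Dest does not hold.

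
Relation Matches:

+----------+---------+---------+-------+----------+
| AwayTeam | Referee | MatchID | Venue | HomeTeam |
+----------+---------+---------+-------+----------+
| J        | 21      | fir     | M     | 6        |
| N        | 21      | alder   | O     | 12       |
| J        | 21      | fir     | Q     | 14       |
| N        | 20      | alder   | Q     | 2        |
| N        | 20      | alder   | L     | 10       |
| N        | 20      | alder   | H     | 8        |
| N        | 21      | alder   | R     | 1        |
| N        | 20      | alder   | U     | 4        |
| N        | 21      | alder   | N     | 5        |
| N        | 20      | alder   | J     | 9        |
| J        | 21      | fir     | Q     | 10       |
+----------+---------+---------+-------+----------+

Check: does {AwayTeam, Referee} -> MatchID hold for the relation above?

(AwayTeam=J, Referee=21): 3 rows → MatchID = fir, fir, fir ✓
(AwayTeam=N, Referee=21): 3 rows → MatchID = alder, alder, alder ✓
(AwayTeam=N, Referee=20): 5 rows → MatchID = alder, alder, alder, alder, alder ✓
Every {AwayTeam, Referee} value is associated with a single MatchID value, so {AwayTeam, Referee} -> MatchID holds.

Yes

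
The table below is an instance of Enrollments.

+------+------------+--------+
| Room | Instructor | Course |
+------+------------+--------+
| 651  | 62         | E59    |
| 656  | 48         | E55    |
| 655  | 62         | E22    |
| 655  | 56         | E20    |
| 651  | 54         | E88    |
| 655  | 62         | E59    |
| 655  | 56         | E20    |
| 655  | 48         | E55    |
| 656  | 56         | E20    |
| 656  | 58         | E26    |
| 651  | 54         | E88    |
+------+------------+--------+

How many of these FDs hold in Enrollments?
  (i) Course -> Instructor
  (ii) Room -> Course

1

(i) Course -> Instructor: every LHS value maps to a single RHS value — holds.
(ii) Room -> Course: Room=651: 3 rows → Course takes values {E59, E88} — violation; Room=656: 3 rows → Course takes values {E55, E20, E26} — violation; Room=655: 5 rows → Course takes values {E22, E20, E59, E55} — violation — fails.
1 of the 2 dependencies holds.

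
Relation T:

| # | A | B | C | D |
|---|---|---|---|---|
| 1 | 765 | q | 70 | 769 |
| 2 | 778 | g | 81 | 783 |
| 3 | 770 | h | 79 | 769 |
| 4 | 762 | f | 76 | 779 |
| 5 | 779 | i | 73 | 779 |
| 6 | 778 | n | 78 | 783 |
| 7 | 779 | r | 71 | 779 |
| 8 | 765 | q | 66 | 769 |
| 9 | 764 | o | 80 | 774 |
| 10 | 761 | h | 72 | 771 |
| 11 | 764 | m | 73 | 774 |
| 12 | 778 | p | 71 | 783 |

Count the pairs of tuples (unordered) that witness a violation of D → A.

D=769: violating pairs (1,3), (3,8) — 2 pairs.
D=783: all 3 rows agree on A — 0 pairs.
D=779: violating pairs (4,5), (4,7) — 2 pairs.
D=774: all 2 rows agree on A — 0 pairs.

4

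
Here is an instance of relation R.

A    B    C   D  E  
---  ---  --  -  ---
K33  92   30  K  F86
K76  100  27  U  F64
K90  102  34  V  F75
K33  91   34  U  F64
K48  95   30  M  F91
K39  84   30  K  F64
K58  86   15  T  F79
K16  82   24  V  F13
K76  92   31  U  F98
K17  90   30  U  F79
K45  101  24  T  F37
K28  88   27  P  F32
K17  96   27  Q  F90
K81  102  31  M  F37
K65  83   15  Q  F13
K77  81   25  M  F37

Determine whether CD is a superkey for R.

No

Two distinct rows share (C=30, D=K), so CD does not determine every attribute — not a superkey.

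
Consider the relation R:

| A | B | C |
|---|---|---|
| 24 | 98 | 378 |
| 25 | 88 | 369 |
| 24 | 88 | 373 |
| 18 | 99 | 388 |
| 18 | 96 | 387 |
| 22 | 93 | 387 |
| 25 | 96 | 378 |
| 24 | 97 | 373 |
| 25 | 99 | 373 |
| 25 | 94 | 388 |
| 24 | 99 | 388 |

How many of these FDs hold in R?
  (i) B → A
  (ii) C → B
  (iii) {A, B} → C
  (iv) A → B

1

(i) B → A: B=88: 2 rows → A takes values {25, 24} — violation; B=99: 3 rows → A takes values {18, 25, 24} — violation; B=96: 2 rows → A takes values {18, 25} — violation — fails.
(ii) C → B: C=378: 2 rows → B takes values {98, 96} — violation; C=373: 3 rows → B takes values {88, 97, 99} — violation; C=388: 3 rows → B takes values {99, 94} — violation; C=387: 2 rows → B takes values {96, 93} — violation — fails.
(iii) {A, B} → C: every LHS value maps to a single RHS value — holds.
(iv) A → B: A=24: 4 rows → B takes values {98, 88, 97, 99} — violation; A=25: 4 rows → B takes values {88, 96, 99, 94} — violation; A=18: 2 rows → B takes values {99, 96} — violation — fails.
1 of the 4 dependencies holds.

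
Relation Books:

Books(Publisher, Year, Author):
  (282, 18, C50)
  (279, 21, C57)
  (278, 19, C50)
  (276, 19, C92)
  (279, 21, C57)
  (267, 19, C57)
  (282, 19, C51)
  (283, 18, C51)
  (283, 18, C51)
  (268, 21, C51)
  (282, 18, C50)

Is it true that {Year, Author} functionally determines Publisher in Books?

Yes

(Year=18, Author=C50): 2 rows → Publisher = 282, 282 ✓
(Year=21, Author=C57): 2 rows → Publisher = 279, 279 ✓
(Year=19, Author=C50): 1 row → Publisher = 278 ✓
(Year=19, Author=C92): 1 row → Publisher = 276 ✓
(Year=19, Author=C57): 1 row → Publisher = 267 ✓
(Year=19, Author=C51): 1 row → Publisher = 282 ✓
(Year=18, Author=C51): 2 rows → Publisher = 283, 283 ✓
(Year=21, Author=C51): 1 row → Publisher = 268 ✓
Every {Year, Author} value is associated with a single Publisher value, so {Year, Author} -> Publisher holds.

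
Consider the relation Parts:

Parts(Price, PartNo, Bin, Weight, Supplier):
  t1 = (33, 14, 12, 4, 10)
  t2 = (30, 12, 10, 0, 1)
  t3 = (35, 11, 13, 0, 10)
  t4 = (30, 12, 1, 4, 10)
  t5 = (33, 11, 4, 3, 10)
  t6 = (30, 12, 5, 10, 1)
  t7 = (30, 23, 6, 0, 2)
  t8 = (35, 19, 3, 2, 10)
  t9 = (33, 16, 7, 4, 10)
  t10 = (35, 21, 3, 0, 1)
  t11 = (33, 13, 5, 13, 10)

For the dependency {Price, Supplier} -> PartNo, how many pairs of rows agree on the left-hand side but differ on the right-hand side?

7

(Price=33, Supplier=10): violating pairs (1,5), (1,9), (1,11), (5,9), (5,11), (9,11) — 6 pairs.
(Price=30, Supplier=1): all 2 rows agree on PartNo — 0 pairs.
(Price=35, Supplier=10): violating pairs (3,8) — 1 pair.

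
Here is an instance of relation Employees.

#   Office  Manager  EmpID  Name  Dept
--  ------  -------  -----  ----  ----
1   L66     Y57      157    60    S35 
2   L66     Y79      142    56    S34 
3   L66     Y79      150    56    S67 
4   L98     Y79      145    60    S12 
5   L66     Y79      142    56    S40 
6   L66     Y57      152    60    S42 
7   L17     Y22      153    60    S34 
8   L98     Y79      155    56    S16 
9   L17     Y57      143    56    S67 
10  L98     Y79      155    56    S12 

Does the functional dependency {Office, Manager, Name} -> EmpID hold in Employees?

(Office=L66, Manager=Y57, Name=60): rows 1, 6 → EmpID takes values {157, 152} — violation
(Office=L66, Manager=Y79, Name=56): rows 2, 3, 5 → EmpID takes values {142, 150} — violation
(Office=L98, Manager=Y79, Name=60): row 4 → EmpID = 145 ✓
(Office=L17, Manager=Y22, Name=60): row 7 → EmpID = 153 ✓
(Office=L98, Manager=Y79, Name=56): rows 8, 10 → EmpID = 155, 155 ✓
(Office=L17, Manager=Y57, Name=56): row 9 → EmpID = 143 ✓
Two rows agree on {Office, Manager, Name} but differ on EmpID, so {Office, Manager, Name} -> EmpID does not hold.

No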